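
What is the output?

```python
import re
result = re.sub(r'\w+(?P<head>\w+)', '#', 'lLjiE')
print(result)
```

This matches one or more of a word character; then one or more of a word character (captured as 'head').
Matches: at [0:5] → 'lLjiE'.
Every occurrence is swapped for '#'.

#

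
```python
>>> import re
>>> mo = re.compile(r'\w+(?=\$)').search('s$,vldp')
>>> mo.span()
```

Lookahead/lookbehind check context without consuming it, so the matched span excludes the asserted characters.
`re.search` scans for the first position where the pattern succeeds.
The match spans [0:1] → 's'.

(0, 1)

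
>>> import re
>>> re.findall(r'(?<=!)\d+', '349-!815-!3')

['815', '3']

Lookahead/lookbehind check context without consuming it, so the matched span excludes the asserted characters.
Scanning left to right: at [5:8] → '815'; at [10:11] → '3'.
No capturing groups, so `findall` returns the 2 full match strings.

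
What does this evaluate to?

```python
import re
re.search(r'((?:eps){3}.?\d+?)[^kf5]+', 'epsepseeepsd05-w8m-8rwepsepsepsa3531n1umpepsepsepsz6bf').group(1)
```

'epsepsepsa35'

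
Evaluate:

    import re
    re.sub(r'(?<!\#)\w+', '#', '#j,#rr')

'#j,#r#'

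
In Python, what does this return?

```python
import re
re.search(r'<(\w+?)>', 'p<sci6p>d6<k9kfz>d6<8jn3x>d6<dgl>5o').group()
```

'<sci6p>'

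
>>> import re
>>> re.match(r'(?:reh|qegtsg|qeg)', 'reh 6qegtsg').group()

`re.match` only tries the pattern at the start of the string.
The match spans [0:3] → 'reh'.

'reh'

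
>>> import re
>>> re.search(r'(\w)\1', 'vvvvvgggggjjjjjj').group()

'vv'

After group 1 captures some text, `\1` only succeeds where that same text appears again.
The match spans [0:2] → 'vv'.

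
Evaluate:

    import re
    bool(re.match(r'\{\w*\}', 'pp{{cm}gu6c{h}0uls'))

With `match`, the pattern is implicitly anchored at the beginning.
Here the string doesn't start with a match, so the call returns None, and `bool(None)` is False.

False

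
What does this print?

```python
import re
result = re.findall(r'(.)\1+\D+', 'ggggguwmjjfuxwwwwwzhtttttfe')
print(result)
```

['g']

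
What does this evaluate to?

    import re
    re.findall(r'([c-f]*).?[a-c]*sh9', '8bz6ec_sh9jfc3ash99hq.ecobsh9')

['ec', 'fc', 'ec']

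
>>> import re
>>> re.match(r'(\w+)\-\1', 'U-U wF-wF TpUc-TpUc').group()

'U-U'

A backreference is literal: `\1` must see the identical characters the first group matched.
`re.match` only tries the pattern at the start of the string.
The match spans [0:3] → 'U-U'.
Captured: group 1 = 'U'.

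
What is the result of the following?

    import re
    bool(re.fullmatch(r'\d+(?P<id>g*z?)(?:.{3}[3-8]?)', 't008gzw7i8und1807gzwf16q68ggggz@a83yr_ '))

False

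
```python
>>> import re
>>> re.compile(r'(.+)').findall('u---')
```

['u---']

The pattern matches one or more of any character (captured).
Matches: at [0:4] match 'u---', group 1 = 'u---'.
With a single group, `findall` returns only what that group captured — 1 item.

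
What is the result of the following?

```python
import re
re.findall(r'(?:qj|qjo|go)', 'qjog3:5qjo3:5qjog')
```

Branches in `(...|...)` are attempted left-to-right; the first branch that allows the whole pattern to succeed is taken.
With no groups in the pattern, `findall` gives back each whole match — 3 here.

['qj', 'qj', 'qj']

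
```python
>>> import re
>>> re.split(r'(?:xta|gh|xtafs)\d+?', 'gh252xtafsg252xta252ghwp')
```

Matches to split on: at [0:3] → 'gh2'; at [14:18] → 'xta2'.
Each match becomes a cut point; 3 segments remain.

['', '52xtafsg252', '52ghwp']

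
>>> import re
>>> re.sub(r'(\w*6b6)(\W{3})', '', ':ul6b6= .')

':'

This matches zero or more of a word character, then the literal '6b6' (captured); then exactly 3 of a non-word character (captured).
Each match is replaced by ''.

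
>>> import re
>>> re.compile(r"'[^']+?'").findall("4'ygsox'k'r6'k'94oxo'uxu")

["'ygsox'", "'r6'", "'94oxo'"]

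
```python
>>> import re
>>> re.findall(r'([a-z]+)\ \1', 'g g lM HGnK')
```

`\1` is not a pattern — it's the concrete string captured by group 1, re-applied verbatim.
One capturing group, so `findall` returns just the captured substring from the one match — 1 in all.

['g']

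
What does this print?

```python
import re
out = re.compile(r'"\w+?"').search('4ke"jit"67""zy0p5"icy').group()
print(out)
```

"jit"

Unlike `match`, `search` isn't anchored — it looks for the pattern anywhere in the string.
The match spans [3:8] → '"jit"'.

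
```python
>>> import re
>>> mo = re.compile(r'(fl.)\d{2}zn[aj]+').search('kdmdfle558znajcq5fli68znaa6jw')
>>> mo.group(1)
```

'fli'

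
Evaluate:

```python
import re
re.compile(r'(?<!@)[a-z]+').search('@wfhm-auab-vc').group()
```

'fhm'

Because the assertion is negative and zero-width, positions next to the forbidden text are skipped.
The match spans [2:5] → 'fhm'.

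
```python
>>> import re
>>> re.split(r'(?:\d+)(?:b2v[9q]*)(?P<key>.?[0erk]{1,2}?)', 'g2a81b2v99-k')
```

This matches one or more of a digit (non-capturing group); then the literal 'b2v', then zero or more of one of [9q] (non-capturing group); then optionally any character, then 1 to 2 of one of [0erk] (lazy) (captured as 'key').
With a capturing group present, the delimiter's captured portion is kept in the result list.

['g2a', '-k', '']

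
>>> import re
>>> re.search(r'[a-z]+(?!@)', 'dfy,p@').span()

(0, 3)

The negative lookaround is zero-width — it rules out positions where the adjacent text would match, without consuming anything.
Unlike `match`, `search` isn't anchored — it looks for the pattern anywhere in the string.
The match spans [0:3] → 'dfy'.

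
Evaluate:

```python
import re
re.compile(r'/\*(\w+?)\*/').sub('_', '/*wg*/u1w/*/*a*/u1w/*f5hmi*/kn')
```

'_u1w/*_u1w_kn'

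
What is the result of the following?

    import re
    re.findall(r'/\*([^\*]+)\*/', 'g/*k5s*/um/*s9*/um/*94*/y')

['k5s', 's9', '94']

Scanning left to right: at [1:8] match '/*k5s*/', group 1 = 'k5s'; at [10:16] match '/*s9*/', group 1 = 's9'; at [18:24] match '/*94*/', group 1 = '94'.
Because there's exactly one group, `findall` drops the full match and keeps group 1 from each hit.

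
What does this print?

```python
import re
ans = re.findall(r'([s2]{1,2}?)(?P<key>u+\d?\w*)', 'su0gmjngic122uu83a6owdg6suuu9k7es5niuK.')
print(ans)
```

Pattern: 1 to 2 of one of [s2] (lazy) (captured); then one or more of the literal 'u', then optionally a digit, then zero or more of a word character (captured as 'key').
2 groups means the one result is a tuple of 2 captured strings — 1 here.

[('s', 'u0gmjngic122uu83a6owdg6suuu9k7es5niuK')]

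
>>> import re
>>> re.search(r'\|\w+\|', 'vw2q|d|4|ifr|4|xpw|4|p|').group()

'|d|'

`re.search` tries every starting position until one works.
The match spans [4:7] → '|d|'.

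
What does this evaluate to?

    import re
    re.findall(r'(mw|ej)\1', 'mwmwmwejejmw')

The backreference `\1` re-matches whatever the first group consumed, character for character.
Scanning left to right: at [0:4] match 'mwmw', group 1 = 'mw'; at [6:10] match 'ejej', group 1 = 'ej'.
With a single group, `findall` returns only what that group captured — 2 items.

['mw', 'ej']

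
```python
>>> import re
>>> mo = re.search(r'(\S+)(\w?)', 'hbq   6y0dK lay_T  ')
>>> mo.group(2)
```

The match spans [0:3] → 'hbq'.
Captured: group 1 = 'hbq', group 2 = ''.

''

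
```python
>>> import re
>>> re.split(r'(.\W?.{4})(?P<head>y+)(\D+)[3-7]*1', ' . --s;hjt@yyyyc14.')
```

This matches any character, then optionally a non-word character, then exactly 4 of any character (captured); then one or more of a literal 'y' (captured as 'head'); then one or more of a non-digit (captured); then zero or more of a character in [3-7], then a literal '1'.
Matches to split on: at [5:17] → 's;hjt@yyyyc1'.
Because the pattern has a capturing group, `split` also inserts each captured text between the pieces.

[' . --', 's;hjt@', 'yyyy', 'c', '4.']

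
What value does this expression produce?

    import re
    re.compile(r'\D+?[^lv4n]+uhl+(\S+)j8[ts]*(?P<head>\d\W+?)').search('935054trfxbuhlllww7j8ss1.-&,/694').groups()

('ww7', '1.')

Pattern: one or more of a non-digit (lazy); then one or more of any character except [lv4n], then the literal 'uh', then one or more of the literal 'l'; then one or more of a non-whitespace character (captured); then the literal 'j8', then zero or more of one of [ts]; then a digit, then one or more of a non-word character (lazy) (captured as 'head').
Unlike `match`, `search` isn't anchored — it looks for the pattern anywhere in the string.
The match spans [6:25] → 'trfxbuhlllww7j8ss1.'.
Captured: group 1 = 'ww7', group 2 = '1.'.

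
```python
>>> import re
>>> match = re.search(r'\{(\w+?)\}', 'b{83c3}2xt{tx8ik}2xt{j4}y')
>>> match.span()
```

(1, 7)

The match spans [1:7] → '{83c3}'.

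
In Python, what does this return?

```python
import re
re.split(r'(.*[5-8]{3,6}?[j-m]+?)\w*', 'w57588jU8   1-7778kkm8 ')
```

['', 'w57588jU8   1-7778k', ' ']

Pattern: zero or more of any character, then 3 to 6 of a character in [5-8] (lazy), then one or more of a character in [j-m] (lazy) (captured); then zero or more of a word character.
Because the quantifier is non-greedy, it stops expanding at the earliest point where the rest of the pattern can succeed.
Matches to split on: at [0:22] → 'w57588jU8   1-7778kkm8'.
Because the pattern has a capturing group, `split` also inserts each captured text between the pieces.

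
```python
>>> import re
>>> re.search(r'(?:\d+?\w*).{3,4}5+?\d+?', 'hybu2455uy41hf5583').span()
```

(4, 17)

Lazy quantifiers expand one character at a time until the remainder of the pattern can match.
The match spans [4:17] → '2455uy41hf558'.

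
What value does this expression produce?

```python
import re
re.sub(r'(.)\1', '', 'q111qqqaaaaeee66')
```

`\1` is not a pattern — it's the concrete string captured by group 1, re-applied verbatim.
Matches: at [1:3] → '11'; at [4:6] → 'qq'; at [7:9] → 'aa'; at [9:11] → 'aa'; at [11:13] → 'ee'; ….
Every occurrence is swapped for ''.

'q1qe'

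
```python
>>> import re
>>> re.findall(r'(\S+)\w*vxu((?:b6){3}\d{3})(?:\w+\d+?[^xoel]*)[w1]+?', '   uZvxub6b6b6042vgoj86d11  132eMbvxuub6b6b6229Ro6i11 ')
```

[('uZ', 'b6b6b6042')]

This matches one or more of a non-whitespace character (captured); then zero or more of a word character, then the literal 'vxu'; then the literal 'b6' repeated 3 times, then exactly 3 of a digit (captured); then one or more of a word character, then one or more of a digit (lazy), then zero or more of any character except [xoel] (non-capturing group); then one or more of one of [w1] (lazy).
2 groups means the one result is a tuple of 2 captured strings — 1 here.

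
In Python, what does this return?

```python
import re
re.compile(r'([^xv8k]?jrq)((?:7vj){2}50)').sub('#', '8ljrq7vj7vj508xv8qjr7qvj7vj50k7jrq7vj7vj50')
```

'8#8xv8qjr7qvj7vj50k#'

Pattern: optionally any character except [xv8k], then the literal 'jrq' (captured); then the literal '7vj' repeated 2 times, then the literal '50' (captured).
Matches: at [1:13] → 'ljrq7vj7vj50'; at [30:42] → '7jrq7vj7vj50'.
Each match is replaced by '#'.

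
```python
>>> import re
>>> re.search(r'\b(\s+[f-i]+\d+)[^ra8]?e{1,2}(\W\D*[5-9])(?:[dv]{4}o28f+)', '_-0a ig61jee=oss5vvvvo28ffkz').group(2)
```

The pattern matches a word boundary (`\b`, zero-width); then one or more of whitespace, then one or more of a character in [f-i], then one or more of a digit (captured); then optionally any character except [ra8], then 1 to 2 of a literal 'e'; then a non-word character, then zero or more of a non-digit, then a character in [5-9] (captured); then exactly 4 of one of [dv], then the literal 'o28', then one or more of a literal 'f' (non-capturing group).
`re.search` scans for the first position where the pattern succeeds.
The match spans [4:26] → ' ig61jee=oss5vvvvo28ff'.
Captured: group 1 = ' ig61', group 2 = '=oss5'.

'=oss5'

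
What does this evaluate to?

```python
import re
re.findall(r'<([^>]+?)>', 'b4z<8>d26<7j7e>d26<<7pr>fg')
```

['8', '7j7e', '<7pr']

With a single group, `findall` returns only what that group captured — 3 items.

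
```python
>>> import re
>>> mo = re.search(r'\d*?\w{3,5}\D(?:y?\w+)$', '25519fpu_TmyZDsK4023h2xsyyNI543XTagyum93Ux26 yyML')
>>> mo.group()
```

The pattern matches zero or more of a digit (lazy), then 3 to 5 of a word character, then a non-digit; then optionally the literal 'y', then one or more of a word character (non-capturing group); then anchored at the end.
The match spans [38:49] → '93Ux26 yyML'.

'93Ux26 yyML'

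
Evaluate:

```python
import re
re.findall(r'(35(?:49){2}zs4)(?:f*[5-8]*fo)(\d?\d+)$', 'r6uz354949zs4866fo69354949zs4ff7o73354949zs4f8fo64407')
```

The pattern matches the literal '35', then the literal '49' repeated 2 times, then the literal 'zs4' (captured); then zero or more of a literal 'f', then zero or more of a character in [5-8], then the literal 'fo' (non-capturing group); then optionally a digit, then one or more of a digit (captured); then anchored at the end.
Matches: at [35:53] match '354949zs4f8fo64407', groups = ('354949zs4', '64407').
With 2 capturing groups, `findall` returns a 2-tuple per match.

[('354949zs4', '64407')]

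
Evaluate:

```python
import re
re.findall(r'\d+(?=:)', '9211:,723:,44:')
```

The lookaround is zero-width — it requires the adjacent text to match without consuming it, so the asserted text isn't part of the match.
Since nothing is captured, `findall` lists the 3 matched substrings directly.

['9211', '723', '44']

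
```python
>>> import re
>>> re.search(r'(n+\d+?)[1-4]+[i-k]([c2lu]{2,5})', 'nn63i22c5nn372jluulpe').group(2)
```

'22c'

The match spans [0:8] → 'nn63i22c'.
Captured: group 1 = 'nn6', group 2 = '22c'.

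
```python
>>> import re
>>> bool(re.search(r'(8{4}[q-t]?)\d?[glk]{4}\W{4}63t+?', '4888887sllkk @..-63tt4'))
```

The pattern matches exactly 4 of a literal '8', then optionally a character in [q-t] (captured); then optionally a digit; then exactly 4 of one of [glk], then exactly 4 of a non-word character, then the literal '63'; then one or more of a literal 't' (lazy).
`re.search` scans for the first position where the pattern succeeds.
Here the pattern never matches, so the call returns None, and `bool(None)` is False.

False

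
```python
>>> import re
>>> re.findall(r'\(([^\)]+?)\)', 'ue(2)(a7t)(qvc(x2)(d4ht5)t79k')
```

['2', 'a7t', 'qvc(x2', 'd4ht5']

Because there's exactly one group, `findall` drops the full match and keeps group 1 from each hit.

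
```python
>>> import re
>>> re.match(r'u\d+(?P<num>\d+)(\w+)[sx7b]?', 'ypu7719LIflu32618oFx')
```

None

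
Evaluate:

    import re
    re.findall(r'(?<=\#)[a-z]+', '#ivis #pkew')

['ivis', 'pkew']

Lookahead/lookbehind check context without consuming it, so the matched span excludes the asserted characters.
Matches: at [1:5] → 'ivis'; at [7:11] → 'pkew'.
No capturing groups, so `findall` returns the 2 full match strings.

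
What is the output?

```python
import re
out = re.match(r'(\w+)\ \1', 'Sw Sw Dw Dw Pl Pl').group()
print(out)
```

After group 1 captures some text, `\1` only succeeds where that same text appears again.
`re.match` won't scan ahead — the pattern has to work from the very first character.
The match spans [0:5] → 'Sw Sw'.
Captured: group 1 = 'Sw'.

Sw Sw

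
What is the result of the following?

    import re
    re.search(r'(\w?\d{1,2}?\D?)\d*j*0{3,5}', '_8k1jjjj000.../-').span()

The pattern matches optionally a word character, then 1 to 2 of a digit (lazy), then optionally a non-digit (captured); then zero or more of a digit, then zero or more of the literal 'j', then 3 to 5 of a literal '0'.
`search` walks the string left to right and returns the first match it finds.
The match spans [0:11] → '_8k1jjjj000'.
Captured: group 1 = '_8k'.

(0, 11)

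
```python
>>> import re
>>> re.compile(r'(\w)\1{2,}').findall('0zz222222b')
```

A backreference is literal: `\1` must see the identical characters the first group matched.
With a single group, `findall` returns only what that group captured — 1 item.

['2']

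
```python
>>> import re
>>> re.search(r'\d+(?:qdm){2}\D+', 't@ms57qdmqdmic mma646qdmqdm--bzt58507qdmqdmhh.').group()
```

This matches one or more of a digit, then the literal 'qdm' repeated 2 times; then one or more of a non-digit.
`search` walks the string left to right and returns the first match it finds.
The match spans [4:18] → '57qdmqdmic mma'.

'57qdmqdmic mma'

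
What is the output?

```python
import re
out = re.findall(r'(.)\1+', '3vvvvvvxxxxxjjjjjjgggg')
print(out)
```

['v', 'x', 'j', 'g']

`\1` is not a pattern — it's the concrete string captured by group 1, re-applied verbatim.
Scanning left to right: at [1:7] match 'vvvvvv', group 1 = 'v'; at [7:12] match 'xxxxx', group 1 = 'x'; at [12:18] match 'jjjjjj', group 1 = 'j'; at [18:22] match 'gggg', group 1 = 'g'.
One capturing group, so `findall` returns just the captured substring from each match — 4 in all.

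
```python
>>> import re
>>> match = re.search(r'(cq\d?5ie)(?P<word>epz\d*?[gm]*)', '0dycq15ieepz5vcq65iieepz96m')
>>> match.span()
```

(3, 12)

Pattern: the literal 'cq', then optionally a digit, then the literal '5ie' (captured); then the literal 'epz', then zero or more of a digit (lazy), then zero or more of one of [gm] (captured as 'word').
Unlike `match`, `search` isn't anchored — it looks for the pattern anywhere in the string.
The match spans [3:12] → 'cq15ieepz'.
Captured: group 1 = 'cq15ie', group 2 = 'epz'.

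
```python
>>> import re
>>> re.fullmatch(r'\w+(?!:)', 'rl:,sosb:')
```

A negative assertion filters positions out without eating any characters.
`re.fullmatch` is like wrapping the pattern in `^…$` (in single-line mode).
Here there's no way to consume every character, so the call returns None.

None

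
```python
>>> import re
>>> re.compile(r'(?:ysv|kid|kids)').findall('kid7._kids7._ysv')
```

['kid', 'kid', 'ysv']

The regex engine tests alternatives in the order written; an earlier branch that matches wins even if a later one would match more.
Walking the string: at [0:3] → 'kid'; at [6:9] → 'kid'; at [13:16] → 'ysv'.
With no groups in the pattern, `findall` gives back each whole match — 3 here.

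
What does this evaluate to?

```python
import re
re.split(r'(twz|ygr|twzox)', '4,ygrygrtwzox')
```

Alternation isn't longest-match — the leftmost alternative that fits at this position is chosen.
Matches to split on: at [2:5] → 'ygr'; at [5:8] → 'ygr'; at [8:11] → 'twz'.
The group in the pattern means `split` returns the separators' captures alongside the pieces.

['4,', 'ygr', '', 'ygr', '', 'twz', 'ox']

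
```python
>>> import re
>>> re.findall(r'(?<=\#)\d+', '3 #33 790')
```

['33']

Lookahead/lookbehind check context without consuming it, so the matched span excludes the asserted characters.
Matches: at [3:5] → '33'.
With no groups in the pattern, `findall` gives back each whole match — 1 here.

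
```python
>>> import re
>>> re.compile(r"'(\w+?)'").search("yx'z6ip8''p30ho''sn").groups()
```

('z6ip8',)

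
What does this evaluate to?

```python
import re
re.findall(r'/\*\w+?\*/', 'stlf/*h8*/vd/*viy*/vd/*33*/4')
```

`findall` yields the raw match text (3 of them) because the pattern has no groups.

['/*h8*/', '/*viy*/', '/*33*/']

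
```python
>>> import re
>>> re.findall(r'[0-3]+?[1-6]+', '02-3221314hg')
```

['02', '3221314']

Pattern: one or more of a character in [0-3] (lazy); then one or more of a character in [1-6].
Scanning left to right: at [0:2] → '02'; at [3:10] → '3221314'.
`findall` yields the raw match text (2 of them) because the pattern has no groups.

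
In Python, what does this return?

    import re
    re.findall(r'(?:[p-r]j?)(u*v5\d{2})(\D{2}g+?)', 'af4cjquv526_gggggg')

The `?` after the quantifier makes it lazy — it takes as little as possible before letting the rest of the pattern try.
2 groups means the one result is a tuple of 2 captured strings — 1 here.

[('uv526', '_gg')]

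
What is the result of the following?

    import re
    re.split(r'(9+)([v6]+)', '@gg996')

Pattern: one or more of a literal '9' (captured); then one or more of one of [v6] (captured).
Matches to split on: at [3:6] → '996'.
The group in the pattern means `split` returns the separators' captures alongside the pieces.

['@gg', '99', '6', '']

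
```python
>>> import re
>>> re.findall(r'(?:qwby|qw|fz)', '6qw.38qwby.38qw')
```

['qw', 'qwby', 'qw']

Alternation tries branches left to right and keeps the first one that lets the overall match succeed at that position.
Matches: at [1:3] → 'qw'; at [6:10] → 'qwby'; at [13:15] → 'qw'.
With no groups in the pattern, `findall` gives back each whole match — 3 here.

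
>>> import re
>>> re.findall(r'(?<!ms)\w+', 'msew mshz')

['msew', 'mshz']

Because the assertion is negative and zero-width, positions next to the forbidden text are skipped.
Walking the string: at [0:4] → 'msew'; at [5:9] → 'mshz'.
Since nothing is captured, `findall` lists the 2 matched substrings directly.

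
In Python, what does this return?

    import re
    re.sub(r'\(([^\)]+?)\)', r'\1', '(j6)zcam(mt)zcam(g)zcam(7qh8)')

'j6zcammtzcamgzcam7qh8'

Matches: at [0:4] → '(j6)'; at [8:12] → '(mt)'; at [16:19] → '(g)'; at [23:29] → '(7qh8)'.
Each match is replaced using the text its own group 1 captured.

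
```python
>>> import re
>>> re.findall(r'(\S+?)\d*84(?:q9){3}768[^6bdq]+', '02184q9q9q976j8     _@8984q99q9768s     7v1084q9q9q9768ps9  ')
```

['7v']

Lazy quantifiers expand one character at a time until the remainder of the pattern can match.
Because there's exactly one group, `findall` drops the full match and keeps group 1 from the one hit.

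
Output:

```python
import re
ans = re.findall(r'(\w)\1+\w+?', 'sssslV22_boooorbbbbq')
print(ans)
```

['s', '2', 'o', 'b']

`\1` is not a pattern — it's the concrete string captured by group 1, re-applied verbatim.
Because there's exactly one group, `findall` drops the full match and keeps group 1 from each hit.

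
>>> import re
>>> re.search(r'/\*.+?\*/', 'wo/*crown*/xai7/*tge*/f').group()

The match spans [2:11] → '/*crown*/'.

'/*crown*/'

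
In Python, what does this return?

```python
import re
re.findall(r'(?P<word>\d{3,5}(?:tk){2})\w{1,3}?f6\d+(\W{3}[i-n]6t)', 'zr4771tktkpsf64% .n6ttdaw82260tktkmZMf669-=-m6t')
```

[('4771tktk', '% .n6t'), ('82260tktk', '-=-m6t')]

This matches 3 to 5 of a digit, then the literal 'tk' repeated 2 times (captured as 'word'); then 1 to 3 of a word character (lazy), then the literal 'f6', then one or more of a digit; then exactly 3 of a non-word character, then a character in [i-n], then the literal '6t' (captured).
Matches: at [2:21] match '4771tktkpsf64% .n6t', groups = ('4771tktk', '% .n6t'); at [25:47] match '82260tktkmZMf669-=-m6t', groups = ('82260tktk', '-=-m6t').
2 groups means each result is a tuple of 2 captured strings — 2 here.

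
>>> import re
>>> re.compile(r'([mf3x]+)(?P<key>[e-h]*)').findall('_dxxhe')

2 groups means the one result is a tuple of 2 captured strings — 1 here.

[('xx', 'he')]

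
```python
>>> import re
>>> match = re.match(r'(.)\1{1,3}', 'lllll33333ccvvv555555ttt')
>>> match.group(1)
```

The match spans [0:4] → 'llll'.
Captured: group 1 = 'l'.

'l'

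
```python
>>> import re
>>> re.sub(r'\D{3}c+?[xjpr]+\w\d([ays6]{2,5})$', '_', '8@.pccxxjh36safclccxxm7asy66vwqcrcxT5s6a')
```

'8@.pccxxjh36safclccxxm7asy66vw_'

This matches exactly 3 of a non-digit, then one or more of a literal 'c' (lazy), then one or more of one of [xjpr]; then a word character, then a digit; then 2 to 5 of one of [ays6] (captured); then anchored at the end.
Matches: at [30:40] → 'qcrcxT5s6a'.
Each match is replaced by '_'.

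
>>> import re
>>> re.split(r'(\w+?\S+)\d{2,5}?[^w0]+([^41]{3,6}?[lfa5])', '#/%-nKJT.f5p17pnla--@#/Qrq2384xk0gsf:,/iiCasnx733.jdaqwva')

The pattern matches one or more of a word character (lazy), then one or more of a non-whitespace character (captured); then 2 to 5 of a digit (lazy), then one or more of any character except [w0]; then 3 to 6 of any character except [41] (lazy), then one of [lfa5] (captured).
Matches to split on: at [4:57] → 'nKJT.f5p17pnla--@#/Qrq2384xk0gsf:,/iiCasnx733.jdaqwva'.
With a capturing group present, the delimiter's captured portion is kept in the result list.

['#/%-', 'nKJT.f5p17pnla--@#/Qrq2384xk0gsf:,/iiCasnx7', 'qwva', '']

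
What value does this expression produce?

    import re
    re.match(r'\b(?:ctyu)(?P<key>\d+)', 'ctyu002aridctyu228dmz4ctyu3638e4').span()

Pattern: a word boundary (`\b`, zero-width); then a literal 'c', then the literal 'tyu' (non-capturing group); then one or more of a digit (captured as 'key').
`re.match` won't scan ahead — the pattern has to work from the very first character.
The match spans [0:7] → 'ctyu002'.
Captured: group 1 = '002'.

(0, 7)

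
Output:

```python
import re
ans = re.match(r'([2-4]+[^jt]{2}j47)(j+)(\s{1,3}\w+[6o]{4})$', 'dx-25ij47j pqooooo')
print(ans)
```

`match` is anchored at position 0; if the pattern doesn't fit there, it returns None.
Here the string doesn't start with a match, so the call returns None.

None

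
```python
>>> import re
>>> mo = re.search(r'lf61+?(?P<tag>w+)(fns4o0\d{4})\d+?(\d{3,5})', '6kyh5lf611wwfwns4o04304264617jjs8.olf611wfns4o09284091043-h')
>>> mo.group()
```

'lf611wfns4o09284091043'

The match spans [35:57] → 'lf611wfns4o09284091043'.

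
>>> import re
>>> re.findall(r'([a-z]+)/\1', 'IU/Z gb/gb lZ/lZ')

After group 1 captures some text, `\1` only succeeds where that same text appears again.
Scanning left to right: at [5:10] match 'gb/gb', group 1 = 'gb'.
`findall` collects group 1 from the one match (1 total).

['gb']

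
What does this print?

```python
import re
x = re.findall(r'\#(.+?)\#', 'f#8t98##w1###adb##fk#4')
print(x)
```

['8t98', 'w1', '#adb', 'fk']

Scanning left to right: at [1:7] match '#8t98#', group 1 = '8t98'; at [7:11] match '#w1#', group 1 = 'w1'; at [11:17] match '##adb#', group 1 = '#adb'; at [17:21] match '#fk#', group 1 = 'fk'.
Because there's exactly one group, `findall` drops the full match and keeps group 1 from each hit.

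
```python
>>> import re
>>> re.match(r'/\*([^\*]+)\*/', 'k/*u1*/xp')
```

`re.match` only tries the pattern at the start of the string.
Here position 0 doesn't satisfy it, so the call returns None.

None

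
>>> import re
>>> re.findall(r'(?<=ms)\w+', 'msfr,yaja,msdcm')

['fr', 'dcm']

Because the assertion is zero-width, the text it checks is not consumed and won't appear in the result.
Scanning left to right: at [2:4] → 'fr'; at [12:15] → 'dcm'.
With no groups in the pattern, `findall` gives back each whole match — 2 here.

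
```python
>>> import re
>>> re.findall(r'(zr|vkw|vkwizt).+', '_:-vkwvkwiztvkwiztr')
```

['vkw']

Matches: at [3:19] match 'vkwvkwiztvkwiztr', group 1 = 'vkw'.
With a single group, `findall` returns only what that group captured — 1 item.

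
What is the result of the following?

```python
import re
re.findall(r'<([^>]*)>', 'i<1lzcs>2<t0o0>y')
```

Walking the string: at [1:8] match '<1lzcs>', group 1 = '1lzcs'; at [9:15] match '<t0o0>', group 1 = 't0o0'.
With a single group, `findall` returns only what that group captured — 2 items.

['1lzcs', 't0o0']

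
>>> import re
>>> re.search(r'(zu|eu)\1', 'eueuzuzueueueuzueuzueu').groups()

A backreference is literal: `\1` must see the identical characters the first group matched.
`search` walks the string left to right and returns the first match it finds.
The match spans [0:4] → 'eueu'.
Captured: group 1 = 'eu'.

('eu',)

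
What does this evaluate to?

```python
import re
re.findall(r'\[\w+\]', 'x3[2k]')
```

No capturing groups, so `findall` returns the 1 full match string.

['[2k]']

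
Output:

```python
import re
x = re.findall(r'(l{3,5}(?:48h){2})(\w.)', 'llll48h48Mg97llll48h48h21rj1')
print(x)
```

[('llll48h48h', '21')]

The pattern matches 3 to 5 of a literal 'l', then the literal '48h' repeated 2 times (captured); then a word character, then any character (captured).
Walking the string: at [13:25] match 'llll48h48h21', groups = ('llll48h48h', '21').
`findall` packs the 2 group values into a tuple for every match.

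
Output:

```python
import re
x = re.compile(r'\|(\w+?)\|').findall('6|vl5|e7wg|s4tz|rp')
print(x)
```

Scanning left to right: at [1:6] match '|vl5|', group 1 = 'vl5'; at [10:16] match '|s4tz|', group 1 = 's4tz'.
Because there's exactly one group, `findall` drops the full match and keeps group 1 from each hit.

['vl5', 's4tz']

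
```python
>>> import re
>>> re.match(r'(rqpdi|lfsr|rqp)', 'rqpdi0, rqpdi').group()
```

Alternation isn't longest-match — the leftmost alternative that fits at this position is chosen.
`match` is anchored at position 0; if the pattern doesn't fit there, it returns None.
The match spans [0:5] → 'rqpdi'.
Captured: group 1 = 'rqpdi'.

'rqpdi'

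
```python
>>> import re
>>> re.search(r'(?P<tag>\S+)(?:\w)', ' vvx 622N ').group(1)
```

'vv'

Pattern: one or more of a non-whitespace character (captured as 'tag'); then a word character (non-capturing group).
`re.search` scans for the first position where the pattern succeeds.
The match spans [1:4] → 'vvx'.
Captured: group 1 = 'vv'.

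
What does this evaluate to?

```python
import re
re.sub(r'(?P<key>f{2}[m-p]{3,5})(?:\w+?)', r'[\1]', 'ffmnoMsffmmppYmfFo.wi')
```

'[ffmno]s[ffmmpp]mfFo.wi'

Lazy quantifiers expand one character at a time until the remainder of the pattern can match.
`\1` in the replacement pulls in group 1's text for each match.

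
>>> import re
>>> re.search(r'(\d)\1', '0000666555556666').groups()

The backreference `\1` re-matches whatever the first group consumed, character for character.
Unlike `match`, `search` isn't anchored — it looks for the pattern anywhere in the string.
The match spans [0:2] → '00'.
Captured: group 1 = '0'.

('0',)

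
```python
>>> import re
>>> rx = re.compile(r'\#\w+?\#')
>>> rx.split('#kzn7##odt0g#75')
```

['', '', '75']

`split` removes every match and returns the 3 fragments in between.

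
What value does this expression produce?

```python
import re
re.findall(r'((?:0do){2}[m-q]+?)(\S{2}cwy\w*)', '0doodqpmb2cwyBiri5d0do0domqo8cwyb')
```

[('0do0domq', 'o8cwyb')]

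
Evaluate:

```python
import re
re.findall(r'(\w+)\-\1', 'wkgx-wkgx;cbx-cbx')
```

['wkgx', 'cbx']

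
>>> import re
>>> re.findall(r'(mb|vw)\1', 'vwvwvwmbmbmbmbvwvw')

The backreference `\1` re-matches whatever the first group consumed, character for character.
Scanning left to right: at [0:4] match 'vwvw', group 1 = 'vw'; at [6:10] match 'mbmb', group 1 = 'mb'; at [10:14] match 'mbmb', group 1 = 'mb'; at [14:18] match 'vwvw', group 1 = 'vw'.
`findall` collects group 1 from each match (4 total).

['vw', 'mb', 'mb', 'vw']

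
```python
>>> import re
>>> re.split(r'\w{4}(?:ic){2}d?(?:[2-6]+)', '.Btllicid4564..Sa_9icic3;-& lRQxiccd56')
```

The pattern matches exactly 4 of a word character, then the literal 'ic' repeated 2 times, then optionally the literal 'd'; then one or more of a character in [2-6] (non-capturing group).
Matches to split on: at [15:24] → 'Sa_9icic3'.
Splitting on the pattern gives 2 pieces.

['.Btllicid4564..', ';-& lRQxiccd56']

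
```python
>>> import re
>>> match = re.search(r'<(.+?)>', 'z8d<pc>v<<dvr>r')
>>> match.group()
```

'<pc>'

Because the quantifier is non-greedy, it stops expanding at the earliest point where the rest of the pattern can succeed.
`re.search` scans for the first position where the pattern succeeds.
The match spans [3:7] → '<pc>'.
Captured: group 1 = 'pc'.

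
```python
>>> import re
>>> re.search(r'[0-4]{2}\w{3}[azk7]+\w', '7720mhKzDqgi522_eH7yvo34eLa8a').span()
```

(2, 9)

Pattern: exactly 2 of a character in [0-4], then exactly 3 of a word character; then one or more of one of [azk7], then a word character.
Unlike `match`, `search` isn't anchored — it looks for the pattern anywhere in the string.
The match spans [2:9] → '20mhKzD'.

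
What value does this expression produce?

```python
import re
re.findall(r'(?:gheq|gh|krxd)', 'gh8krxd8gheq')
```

`|` is ordered: at each position the engine commits to the first alternative that works.
Scanning left to right: at [0:2] → 'gh'; at [3:7] → 'krxd'; at [8:12] → 'gheq'.
With no groups in the pattern, `findall` gives back each whole match — 3 here.

['gh', 'krxd', 'gheq']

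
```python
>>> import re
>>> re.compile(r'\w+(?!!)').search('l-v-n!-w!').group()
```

'l'

The negative lookaround is zero-width — it rules out positions where the adjacent text would match, without consuming anything.
The match spans [0:1] → 'l'.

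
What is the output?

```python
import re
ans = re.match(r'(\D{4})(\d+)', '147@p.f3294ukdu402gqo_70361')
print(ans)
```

None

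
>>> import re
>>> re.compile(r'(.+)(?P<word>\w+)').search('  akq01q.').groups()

This matches one or more of any character (captured); then one or more of a word character (captured as 'word').
`re.search` tries every starting position until one works.
The match spans [0:8] → '  akq01q'.
Captured: group 1 = '  akq01', group 2 = 'q'.

('  akq01', 'q')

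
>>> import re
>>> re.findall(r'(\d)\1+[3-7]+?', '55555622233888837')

`\1` is not a pattern — it's the concrete string captured by group 1, re-applied verbatim.
Walking the string: at [0:6] match '555556', group 1 = '5'; at [6:10] match '2223', group 1 = '2'; at [11:16] match '88883', group 1 = '8'.
One capturing group, so `findall` returns just the captured substring from each match — 3 in all.

['5', '2', '8']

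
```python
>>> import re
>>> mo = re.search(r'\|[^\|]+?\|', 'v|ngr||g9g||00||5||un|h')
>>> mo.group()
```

`search` walks the string left to right and returns the first match it finds.
The match spans [1:6] → '|ngr|'.

'|ngr|'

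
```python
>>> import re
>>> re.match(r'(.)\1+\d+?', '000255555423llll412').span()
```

(0, 4)

After group 1 captures some text, `\1` only succeeds where that same text appears again.
`re.match` won't scan ahead — the pattern has to work from the very first character.
The match spans [0:4] → '0002'.
Captured: group 1 = '0'.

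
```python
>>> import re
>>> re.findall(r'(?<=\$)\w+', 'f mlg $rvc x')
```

Because the assertion is zero-width, the text it checks is not consumed and won't appear in the result.
Scanning left to right: at [7:10] → 'rvc'.
`findall` yields the raw match text (1 of them) because the pattern has no groups.

['rvc']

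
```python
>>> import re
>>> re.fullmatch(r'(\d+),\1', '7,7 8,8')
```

A backreference is literal: `\1` must see the identical characters the first group matched.
`re.fullmatch` requires the pattern to consume the entire string.
Here the pattern can't cover the whole string, so the call returns None.

None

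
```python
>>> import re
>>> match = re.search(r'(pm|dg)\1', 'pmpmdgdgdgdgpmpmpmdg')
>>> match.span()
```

`\1` is not a pattern — it's the concrete string captured by group 1, re-applied verbatim.
The match spans [0:4] → 'pmpm'.

(0, 4)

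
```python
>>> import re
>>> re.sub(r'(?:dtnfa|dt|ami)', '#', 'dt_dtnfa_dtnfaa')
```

'#_#_#a'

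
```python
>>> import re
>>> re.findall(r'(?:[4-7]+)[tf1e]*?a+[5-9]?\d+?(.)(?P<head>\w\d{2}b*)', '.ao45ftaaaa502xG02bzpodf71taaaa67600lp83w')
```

[('x', 'G02b'), ('l', 'p83')]

Pattern: one or more of a character in [4-7] (non-capturing group); then zero or more of one of [tf1e] (lazy); then one or more of a literal 'a', then optionally a character in [5-9], then one or more of a digit (lazy); then any character (captured); then a word character, then exactly 2 of a digit, then zero or more of a literal 'b' (captured as 'head').
Scanning left to right: at [3:19] match '45ftaaaa502xG02b', groups = ('x', 'G02b'); at [24:40] match '71taaaa67600lp83', groups = ('l', 'p83').
`findall` packs the 2 group values into a tuple for every match.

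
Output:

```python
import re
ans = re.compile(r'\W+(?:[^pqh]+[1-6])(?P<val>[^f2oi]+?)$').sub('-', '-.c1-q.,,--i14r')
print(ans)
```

-.c1-q-

`sub` substitutes '-' at each match site.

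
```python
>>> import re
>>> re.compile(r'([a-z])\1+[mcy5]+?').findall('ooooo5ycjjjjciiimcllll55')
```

['o', 'j', 'i', 'l']

`\1` is not a pattern — it's the concrete string captured by group 1, re-applied verbatim.
`findall` collects group 1 from each match (4 total).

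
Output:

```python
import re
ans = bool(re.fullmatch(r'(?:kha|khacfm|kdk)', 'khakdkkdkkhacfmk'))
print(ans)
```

False

`fullmatch` succeeds only if the pattern covers the string from start to end.
Here there's no way to consume every character, so the call returns None, and `bool(None)` is False.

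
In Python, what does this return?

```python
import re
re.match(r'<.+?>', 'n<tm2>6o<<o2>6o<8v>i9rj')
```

`re.match` only tries the pattern at the start of the string.
Here position 0 doesn't satisfy it, so the call returns None.

None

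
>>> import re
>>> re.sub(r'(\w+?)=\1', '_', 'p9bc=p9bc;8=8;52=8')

'_;_;52=8'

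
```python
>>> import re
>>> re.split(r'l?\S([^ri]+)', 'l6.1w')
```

['', '.1w', '']

This matches optionally a literal 'l'; then a non-whitespace character; then one or more of any character except [ri] (captured).
Matches to split on: at [0:5] → 'l6.1w'.
Because the pattern has a capturing group, `split` also inserts each captured text between the pieces.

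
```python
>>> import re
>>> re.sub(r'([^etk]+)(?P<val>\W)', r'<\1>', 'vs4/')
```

Pattern: one or more of any character except [etk] (captured); then a non-word character (captured as 'val').
Matches: at [0:4] → 'vs4/'.
Each match is replaced using the text its own group 1 captured.

'<vs4>'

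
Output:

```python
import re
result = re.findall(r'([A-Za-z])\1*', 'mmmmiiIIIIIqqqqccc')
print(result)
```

`\1` has to match the exact text group 1 already captured.
With a single group, `findall` returns only what that group captured — 5 items.

['m', 'i', 'I', 'q', 'c']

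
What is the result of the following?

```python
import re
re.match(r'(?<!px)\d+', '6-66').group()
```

'6'

Because the assertion is negative and zero-width, positions next to the forbidden text are skipped.
`re.match` only tries the pattern at the start of the string.
The match spans [0:1] → '6'.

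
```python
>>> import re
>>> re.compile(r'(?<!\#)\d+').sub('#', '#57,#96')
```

A negative assertion filters positions out without eating any characters.
Matches: at [2:3] → '7'; at [6:7] → '6'.
`sub` substitutes '#' at each match site.

'#5#,#9#'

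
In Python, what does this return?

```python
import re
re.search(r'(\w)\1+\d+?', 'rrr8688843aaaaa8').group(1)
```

After group 1 captures some text, `\1` only succeeds where that same text appears again.
`re.search` tries every starting position until one works.
The match spans [0:4] → 'rrr8'.
Captured: group 1 = 'r'.

'r'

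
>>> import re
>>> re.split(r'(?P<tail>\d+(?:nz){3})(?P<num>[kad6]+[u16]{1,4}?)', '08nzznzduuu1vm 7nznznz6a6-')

['08nzznzduuu1vm ', '7nznznz', '6a6', '-']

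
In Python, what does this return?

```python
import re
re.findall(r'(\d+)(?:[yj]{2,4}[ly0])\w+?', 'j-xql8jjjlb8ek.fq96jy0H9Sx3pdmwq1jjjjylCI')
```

['8', '96', '1']

This matches one or more of a digit (captured); then 2 to 4 of one of [yj], then one of [ly0] (non-capturing group); then one or more of a word character (lazy).
A `+?`/`*?`/`{m,n}?` starts at its minimum and grows only as far as needed for what follows to match.
Scanning left to right: at [5:11] match '8jjjlb', group 1 = '8'; at [17:23] match '96jy0H', group 1 = '96'; at [32:39] match '1jjjjyl', group 1 = '1'.
With a single group, `findall` returns only what that group captured — 3 items.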